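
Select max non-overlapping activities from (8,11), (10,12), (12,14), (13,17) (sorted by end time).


Greedy: pick earliest-ending, then skip overlaps.
Selected (2 activities): [(8, 11), (12, 14)]


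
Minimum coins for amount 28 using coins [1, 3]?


dp[0]=0; dp[i]=1+min(dp[i-c] for c in coins)
...dp[23]=9, dp[24]=8, dp[25]=9, dp[26]=10, dp[27]=9, dp[28]=10
Minimum coins for 28 = 10


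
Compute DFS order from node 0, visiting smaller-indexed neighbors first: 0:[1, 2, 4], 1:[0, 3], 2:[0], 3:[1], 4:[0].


DFS stack-based: start with [0]
Visit order: [0, 1, 3, 2, 4]


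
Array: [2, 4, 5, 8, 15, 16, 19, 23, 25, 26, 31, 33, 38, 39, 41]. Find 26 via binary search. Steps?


Search for 26:
[0,14] mid=7 arr[7]=23
[8,14] mid=11 arr[11]=33
[8,10] mid=9 arr[9]=26
Total: 3 comparisons


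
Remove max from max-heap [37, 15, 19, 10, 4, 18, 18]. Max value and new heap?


Max = 37
Replace root with last, heapify down
Resulting heap: [19, 15, 18, 10, 4, 18]


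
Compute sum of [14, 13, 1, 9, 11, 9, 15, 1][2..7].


Prefix sums: [0, 14, 27, 28, 37, 48, 57, 72, 73]
Sum[2..7] = prefix[8] - prefix[2] = 73 - 27 = 46


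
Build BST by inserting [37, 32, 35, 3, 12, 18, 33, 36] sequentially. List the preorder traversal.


Root = 37; build tree by BST insertion.
Preorder traversal: [37, 32, 3, 12, 18, 35, 33, 36]


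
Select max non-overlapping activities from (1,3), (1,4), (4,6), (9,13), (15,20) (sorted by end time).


Greedy: pick earliest-ending, then skip overlaps.
Selected (4 activities): [(1, 3), (4, 6), (9, 13), (15, 20)]


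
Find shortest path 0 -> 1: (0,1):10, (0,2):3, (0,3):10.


Dijkstra from 0:
Distances: {0: 0, 1: 10, 2: 3, 3: 10}
Shortest distance to 1 = 10, path = [0, 1]


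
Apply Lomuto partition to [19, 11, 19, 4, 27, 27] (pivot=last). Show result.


Elements <= 27 go left of pivot.
Result: [19, 11, 19, 4, 27, 27], pivot at index 5


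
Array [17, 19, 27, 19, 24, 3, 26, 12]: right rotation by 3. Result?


Right rotate by 3: [3, 26, 12, 17, 19, 27, 19, 24]


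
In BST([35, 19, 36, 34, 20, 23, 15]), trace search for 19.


BST root = 35
Search for 19: compare at each node
Path: [35, 19]


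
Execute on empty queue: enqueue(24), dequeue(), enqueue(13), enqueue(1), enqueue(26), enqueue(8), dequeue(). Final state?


enqueue(24) -> [24]
dequeue() returns 24 -> []
enqueue(13) -> [13]
enqueue(1) -> [13, 1]
enqueue(26) -> [13, 1, 26]
enqueue(8) -> [13, 1, 26, 8]
dequeue() returns 13 -> [1, 26, 8]
Final queue (front to back): [1, 26, 8]


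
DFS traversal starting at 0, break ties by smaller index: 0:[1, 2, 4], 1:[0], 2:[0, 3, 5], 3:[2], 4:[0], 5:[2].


DFS stack-based: start with [0]
Visit order: [0, 1, 2, 3, 5, 4]


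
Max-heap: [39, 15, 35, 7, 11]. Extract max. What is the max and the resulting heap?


Max = 39
Replace root with last, heapify down
Resulting heap: [35, 15, 11, 7]


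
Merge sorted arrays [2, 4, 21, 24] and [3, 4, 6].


Compare heads, take smaller each step.
Merged: [2, 3, 4, 4, 6, 21, 24]


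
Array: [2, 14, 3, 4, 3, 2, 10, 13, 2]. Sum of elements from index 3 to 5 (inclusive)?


Prefix sums: [0, 2, 16, 19, 23, 26, 28, 38, 51, 53]
Sum[3..5] = prefix[6] - prefix[3] = 28 - 19 = 9


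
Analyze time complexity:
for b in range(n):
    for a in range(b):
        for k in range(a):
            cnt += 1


Per nesting level: O(n) * O(n) [triangular over b] * O(n) [triangular over a] = O(n^3)
Complexity: O(n^3)


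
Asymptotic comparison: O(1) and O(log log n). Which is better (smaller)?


constant grows slower than double-logarithmic
O(1) is asymptotically smaller; O(log log n) grows faster


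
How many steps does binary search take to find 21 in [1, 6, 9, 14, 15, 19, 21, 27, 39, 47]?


Search for 21:
[0,9] mid=4 arr[4]=15
[5,9] mid=7 arr[7]=27
[5,6] mid=5 arr[5]=19
[6,6] mid=6 arr[6]=21
Total: 4 comparisons


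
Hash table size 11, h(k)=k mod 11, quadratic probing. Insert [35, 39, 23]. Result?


Insertions: 35->slot 2; 39->slot 6; 23->slot 1
Table: [None, 23, 35, None, None, None, 39, None, None, None, None]


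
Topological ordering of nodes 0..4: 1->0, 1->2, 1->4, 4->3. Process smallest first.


Kahn's algorithm, process smallest node first
Order: [1, 0, 2, 4, 3]


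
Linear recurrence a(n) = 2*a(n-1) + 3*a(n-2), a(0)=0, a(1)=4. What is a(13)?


Build bottom-up:
...a(11)=177148, a(12)=531440, a(13)=2*531440+3*177148=1594324


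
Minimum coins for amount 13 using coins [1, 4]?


dp[0]=0; dp[i]=1+min(dp[i-c] for c in coins)
...dp[8]=2, dp[9]=3, dp[10]=4, dp[11]=5, dp[12]=3, dp[13]=4
Minimum coins for 13 = 4


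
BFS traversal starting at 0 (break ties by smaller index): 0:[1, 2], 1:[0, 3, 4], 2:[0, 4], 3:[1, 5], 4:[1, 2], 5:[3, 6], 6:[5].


BFS queue: start with [0]
Visit order: [0, 1, 2, 3, 4, 5, 6]


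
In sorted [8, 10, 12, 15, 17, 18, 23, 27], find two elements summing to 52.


Two pointers: lo=0, hi=7
No pair sums to 52


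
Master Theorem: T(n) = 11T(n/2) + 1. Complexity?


a=11, b=2, c=0. log_2(11)=3.459 > c=0. Case 1: O(n^log_b(a)) = O(n^3.459)
Complexity: O(n^3.459)


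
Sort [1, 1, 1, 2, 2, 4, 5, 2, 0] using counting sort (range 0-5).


Count array: [1, 3, 3, 0, 1, 1]
Reconstruct: [0, 1, 1, 1, 2, 2, 2, 4, 5]


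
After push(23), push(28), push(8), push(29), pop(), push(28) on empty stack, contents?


push(23) -> [23]
push(28) -> [23, 28]
push(8) -> [23, 28, 8]
push(29) -> [23, 28, 8, 29]
pop() returns 29 -> [23, 28, 8]
push(28) -> [23, 28, 8, 28]
Final stack (bottom to top): [23, 28, 8, 28]


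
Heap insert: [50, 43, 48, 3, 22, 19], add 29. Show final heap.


Append 29: [50, 43, 48, 3, 22, 19, 29]
Bubble up: no swaps needed
Result: [50, 43, 48, 3, 22, 19, 29]


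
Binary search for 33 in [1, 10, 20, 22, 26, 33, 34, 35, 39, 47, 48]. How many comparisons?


Search for 33:
[0,10] mid=5 arr[5]=33
Total: 1 comparisons


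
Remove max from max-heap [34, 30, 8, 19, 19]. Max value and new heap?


Max = 34
Replace root with last, heapify down
Resulting heap: [30, 19, 8, 19]


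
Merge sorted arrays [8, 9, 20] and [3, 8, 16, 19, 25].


Compare heads, take smaller each step.
Merged: [3, 8, 8, 9, 16, 19, 20, 25]


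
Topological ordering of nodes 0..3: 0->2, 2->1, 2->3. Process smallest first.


Kahn's algorithm, process smallest node first
Order: [0, 2, 1, 3]


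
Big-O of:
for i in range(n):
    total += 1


Per nesting level: O(n) = O(n)
Complexity: O(n)


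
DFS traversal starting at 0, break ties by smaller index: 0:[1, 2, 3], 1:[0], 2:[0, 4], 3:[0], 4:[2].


DFS stack-based: start with [0]
Visit order: [0, 1, 2, 4, 3]


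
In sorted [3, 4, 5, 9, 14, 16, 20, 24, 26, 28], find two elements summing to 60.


Two pointers: lo=0, hi=9
No pair sums to 60


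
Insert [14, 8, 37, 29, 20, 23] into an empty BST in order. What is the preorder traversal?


Root = 14; build tree by BST insertion.
Preorder traversal: [14, 8, 37, 29, 20, 23]


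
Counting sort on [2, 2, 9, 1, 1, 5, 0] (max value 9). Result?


Count array: [1, 2, 2, 0, 0, 1, 0, 0, 0, 1]
Reconstruct: [0, 1, 1, 2, 2, 5, 9]


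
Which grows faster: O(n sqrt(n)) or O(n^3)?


n^1.5 grows slower than cubic
O(n sqrt(n)) is asymptotically smaller; O(n^3) grows faster


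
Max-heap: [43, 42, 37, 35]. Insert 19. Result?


Append 19: [43, 42, 37, 35, 19]
Bubble up: no swaps needed
Result: [43, 42, 37, 35, 19]


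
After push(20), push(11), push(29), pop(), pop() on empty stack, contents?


push(20) -> [20]
push(11) -> [20, 11]
push(29) -> [20, 11, 29]
pop() returns 29 -> [20, 11]
pop() returns 11 -> [20]
Final stack (bottom to top): [20]


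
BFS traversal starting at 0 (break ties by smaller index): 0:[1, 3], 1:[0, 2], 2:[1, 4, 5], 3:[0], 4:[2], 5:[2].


BFS queue: start with [0]
Visit order: [0, 1, 3, 2, 4, 5]


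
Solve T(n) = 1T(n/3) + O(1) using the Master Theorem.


a=1, b=3, c=0. log_3(1)=0 = c=0. Case 2: O(n^c log n) = O(log n)
Complexity: O(log n)


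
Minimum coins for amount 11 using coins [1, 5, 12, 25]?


dp[0]=0; dp[i]=1+min(dp[i-c] for c in coins)
...dp[6]=2, dp[7]=3, dp[8]=4, dp[9]=5, dp[10]=2, dp[11]=3
Minimum coins for 11 = 3


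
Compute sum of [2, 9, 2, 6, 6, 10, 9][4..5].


Prefix sums: [0, 2, 11, 13, 19, 25, 35, 44]
Sum[4..5] = prefix[6] - prefix[4] = 35 - 19 = 16


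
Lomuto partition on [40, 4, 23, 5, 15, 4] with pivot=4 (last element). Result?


Elements <= 4 go left of pivot.
Result: [4, 4, 23, 5, 15, 40], pivot at index 1


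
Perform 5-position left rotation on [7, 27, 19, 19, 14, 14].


Left rotate by 5: [14, 7, 27, 19, 19, 14]


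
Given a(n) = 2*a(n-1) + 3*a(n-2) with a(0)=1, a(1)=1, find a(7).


Build bottom-up:
...a(5)=121, a(6)=365, a(7)=2*365+3*121=1093


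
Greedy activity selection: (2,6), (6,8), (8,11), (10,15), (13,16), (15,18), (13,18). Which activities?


Greedy: pick earliest-ending, then skip overlaps.
Selected (4 activities): [(2, 6), (6, 8), (8, 11), (13, 16)]


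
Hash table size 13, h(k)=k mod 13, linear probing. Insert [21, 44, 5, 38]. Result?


Insertions: 21->slot 8; 44->slot 5; 5->slot 6; 38->slot 12
Table: [None, None, None, None, None, 44, 5, None, 21, None, None, None, 38]


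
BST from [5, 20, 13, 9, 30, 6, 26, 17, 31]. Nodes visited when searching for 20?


BST root = 5
Search for 20: compare at each node
Path: [5, 20]


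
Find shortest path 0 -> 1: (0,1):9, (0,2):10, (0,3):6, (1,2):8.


Dijkstra from 0:
Distances: {0: 0, 1: 9, 2: 10, 3: 6}
Shortest distance to 1 = 9, path = [0, 1]


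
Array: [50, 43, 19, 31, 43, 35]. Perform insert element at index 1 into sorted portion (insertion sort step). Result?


After one pass: [43, 50, 19, 31, 43, 35]


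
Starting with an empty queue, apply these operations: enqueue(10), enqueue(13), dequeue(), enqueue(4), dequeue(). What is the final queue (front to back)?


enqueue(10) -> [10]
enqueue(13) -> [10, 13]
dequeue() returns 10 -> [13]
enqueue(4) -> [13, 4]
dequeue() returns 13 -> [4]
Final queue (front to back): [4]


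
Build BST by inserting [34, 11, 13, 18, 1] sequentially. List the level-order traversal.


Root = 34; build tree by BST insertion.
Level-Order traversal: [34, 11, 1, 13, 18]


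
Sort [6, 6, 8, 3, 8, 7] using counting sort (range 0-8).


Count array: [0, 0, 0, 1, 0, 0, 2, 1, 2]
Reconstruct: [3, 6, 6, 7, 8, 8]


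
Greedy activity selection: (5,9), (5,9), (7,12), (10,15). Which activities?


Greedy: pick earliest-ending, then skip overlaps.
Selected (2 activities): [(5, 9), (10, 15)]


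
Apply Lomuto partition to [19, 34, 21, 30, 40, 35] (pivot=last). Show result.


Elements <= 35 go left of pivot.
Result: [19, 34, 21, 30, 35, 40], pivot at index 4


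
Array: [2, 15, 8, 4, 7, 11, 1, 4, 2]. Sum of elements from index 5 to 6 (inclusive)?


Prefix sums: [0, 2, 17, 25, 29, 36, 47, 48, 52, 54]
Sum[5..6] = prefix[7] - prefix[5] = 48 - 36 = 12


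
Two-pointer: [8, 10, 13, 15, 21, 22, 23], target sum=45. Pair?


Two pointers: lo=0, hi=6
Found pair: (22, 23) summing to 45


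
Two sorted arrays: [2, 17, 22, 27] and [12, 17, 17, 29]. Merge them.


Compare heads, take smaller each step.
Merged: [2, 12, 17, 17, 17, 22, 27, 29]


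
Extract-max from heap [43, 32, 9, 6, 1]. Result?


Max = 43
Replace root with last, heapify down
Resulting heap: [32, 6, 9, 1]


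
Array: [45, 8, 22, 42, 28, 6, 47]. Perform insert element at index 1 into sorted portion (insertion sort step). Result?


After one pass: [8, 45, 22, 42, 28, 6, 47]


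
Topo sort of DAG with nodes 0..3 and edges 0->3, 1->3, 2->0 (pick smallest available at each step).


Kahn's algorithm, process smallest node first
Order: [1, 2, 0, 3]


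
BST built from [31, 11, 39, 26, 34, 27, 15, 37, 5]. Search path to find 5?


BST root = 31
Search for 5: compare at each node
Path: [31, 11, 5]


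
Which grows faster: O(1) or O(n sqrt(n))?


constant grows slower than n^1.5
O(1) is asymptotically smaller; O(n sqrt(n)) grows faster


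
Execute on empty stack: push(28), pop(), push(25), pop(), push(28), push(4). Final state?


push(28) -> [28]
pop() returns 28 -> []
push(25) -> [25]
pop() returns 25 -> []
push(28) -> [28]
push(4) -> [28, 4]
Final stack (bottom to top): [28, 4]


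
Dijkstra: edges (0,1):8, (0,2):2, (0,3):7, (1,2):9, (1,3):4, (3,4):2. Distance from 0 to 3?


Dijkstra from 0:
Distances: {0: 0, 1: 8, 2: 2, 3: 7, 4: 9}
Shortest distance to 3 = 7, path = [0, 3]


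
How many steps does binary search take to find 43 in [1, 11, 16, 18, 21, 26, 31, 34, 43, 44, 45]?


Search for 43:
[0,10] mid=5 arr[5]=26
[6,10] mid=8 arr[8]=43
Total: 2 comparisons


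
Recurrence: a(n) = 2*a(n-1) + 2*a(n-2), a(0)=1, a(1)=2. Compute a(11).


Build bottom-up:
...a(9)=6688, a(10)=18272, a(11)=2*18272+2*6688=49920


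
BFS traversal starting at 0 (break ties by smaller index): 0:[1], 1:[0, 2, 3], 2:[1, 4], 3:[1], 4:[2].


BFS queue: start with [0]
Visit order: [0, 1, 2, 3, 4]


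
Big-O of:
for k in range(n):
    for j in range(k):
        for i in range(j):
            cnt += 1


Per nesting level: O(n) * O(n) [triangular over k] * O(n) [triangular over j] = O(n^3)
Complexity: O(n^3)


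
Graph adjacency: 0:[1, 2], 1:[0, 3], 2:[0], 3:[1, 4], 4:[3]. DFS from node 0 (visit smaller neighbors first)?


DFS stack-based: start with [0]
Visit order: [0, 1, 3, 4, 2]


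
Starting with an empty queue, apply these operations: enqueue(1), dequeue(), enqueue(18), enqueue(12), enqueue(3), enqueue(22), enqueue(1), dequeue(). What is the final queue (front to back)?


enqueue(1) -> [1]
dequeue() returns 1 -> []
enqueue(18) -> [18]
enqueue(12) -> [18, 12]
enqueue(3) -> [18, 12, 3]
enqueue(22) -> [18, 12, 3, 22]
enqueue(1) -> [18, 12, 3, 22, 1]
dequeue() returns 18 -> [12, 3, 22, 1]
Final queue (front to back): [12, 3, 22, 1]


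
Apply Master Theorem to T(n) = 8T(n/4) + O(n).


a=8, b=4, c=1. log_4(8)=1.5 > c=1. Case 1: O(n^log_b(a)) = O(n^1.500)
Complexity: O(n^1.500)


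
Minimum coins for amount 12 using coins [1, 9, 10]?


dp[0]=0; dp[i]=1+min(dp[i-c] for c in coins)
...dp[7]=7, dp[8]=8, dp[9]=1, dp[10]=1, dp[11]=2, dp[12]=3
Minimum coins for 12 = 3


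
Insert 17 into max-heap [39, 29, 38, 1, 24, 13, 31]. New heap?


Append 17: [39, 29, 38, 1, 24, 13, 31, 17]
Bubble up: swap idx 7(17) with idx 3(1)
Result: [39, 29, 38, 17, 24, 13, 31, 1]


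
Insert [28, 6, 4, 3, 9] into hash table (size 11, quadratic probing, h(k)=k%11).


Insertions: 28->slot 6; 6->slot 7; 4->slot 4; 3->slot 3; 9->slot 9
Table: [None, None, None, 3, 4, None, 28, 6, None, 9, None]


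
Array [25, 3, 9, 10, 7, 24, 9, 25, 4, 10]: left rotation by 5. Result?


Left rotate by 5: [24, 9, 25, 4, 10, 25, 3, 9, 10, 7]


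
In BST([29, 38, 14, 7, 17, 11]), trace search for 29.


BST root = 29
Search for 29: compare at each node
Path: [29]


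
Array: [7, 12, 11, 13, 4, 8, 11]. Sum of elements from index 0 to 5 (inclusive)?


Prefix sums: [0, 7, 19, 30, 43, 47, 55, 66]
Sum[0..5] = prefix[6] - prefix[0] = 55 - 0 = 55


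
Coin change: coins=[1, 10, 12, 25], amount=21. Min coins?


dp[0]=0; dp[i]=1+min(dp[i-c] for c in coins)
...dp[16]=5, dp[17]=6, dp[18]=7, dp[19]=8, dp[20]=2, dp[21]=3
Minimum coins for 21 = 3


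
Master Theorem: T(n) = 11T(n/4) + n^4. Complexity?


a=11, b=4, c=4. log_4(11)=1.730 < c=4. Case 3: O(n^c) = O(n^4)
Complexity: O(n^4)


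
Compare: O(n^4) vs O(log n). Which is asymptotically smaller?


logarithmic grows slower than quartic
O(log n) is asymptotically smaller; O(n^4) grows faster


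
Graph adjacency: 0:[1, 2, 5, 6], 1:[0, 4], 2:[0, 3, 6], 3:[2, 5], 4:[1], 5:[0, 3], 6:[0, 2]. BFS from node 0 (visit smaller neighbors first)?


BFS queue: start with [0]
Visit order: [0, 1, 2, 5, 6, 4, 3]


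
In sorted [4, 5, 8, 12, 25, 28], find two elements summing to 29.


Two pointers: lo=0, hi=5
Found pair: (4, 25) summing to 29


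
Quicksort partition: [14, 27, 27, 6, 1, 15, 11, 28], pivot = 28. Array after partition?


Elements <= 28 go left of pivot.
Result: [14, 27, 27, 6, 1, 15, 11, 28], pivot at index 7


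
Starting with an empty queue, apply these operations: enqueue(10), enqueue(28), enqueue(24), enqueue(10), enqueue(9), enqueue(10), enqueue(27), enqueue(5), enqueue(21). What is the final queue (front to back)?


enqueue(10) -> [10]
enqueue(28) -> [10, 28]
enqueue(24) -> [10, 28, 24]
enqueue(10) -> [10, 28, 24, 10]
enqueue(9) -> [10, 28, 24, 10, 9]
enqueue(10) -> [10, 28, 24, 10, 9, 10]
enqueue(27) -> [10, 28, 24, 10, 9, 10, 27]
enqueue(5) -> [10, 28, 24, 10, 9, 10, 27, 5]
enqueue(21) -> [10, 28, 24, 10, 9, 10, 27, 5, 21]
Final queue (front to back): [10, 28, 24, 10, 9, 10, 27, 5, 21]


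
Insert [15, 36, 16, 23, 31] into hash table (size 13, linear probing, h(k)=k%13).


Insertions: 15->slot 2; 36->slot 10; 16->slot 3; 23->slot 11; 31->slot 5
Table: [None, None, 15, 16, None, 31, None, None, None, None, 36, 23, None]


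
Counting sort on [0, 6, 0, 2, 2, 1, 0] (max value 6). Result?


Count array: [3, 1, 2, 0, 0, 0, 1]
Reconstruct: [0, 0, 0, 1, 2, 2, 6]


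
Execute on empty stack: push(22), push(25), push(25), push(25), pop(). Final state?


push(22) -> [22]
push(25) -> [22, 25]
push(25) -> [22, 25, 25]
push(25) -> [22, 25, 25, 25]
pop() returns 25 -> [22, 25, 25]
Final stack (bottom to top): [22, 25, 25]


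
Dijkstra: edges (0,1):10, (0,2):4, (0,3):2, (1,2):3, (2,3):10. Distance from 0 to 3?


Dijkstra from 0:
Distances: {0: 0, 1: 7, 2: 4, 3: 2}
Shortest distance to 3 = 2, path = [0, 3]


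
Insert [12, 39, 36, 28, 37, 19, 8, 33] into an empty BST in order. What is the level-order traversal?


Root = 12; build tree by BST insertion.
Level-Order traversal: [12, 8, 39, 36, 28, 37, 19, 33]


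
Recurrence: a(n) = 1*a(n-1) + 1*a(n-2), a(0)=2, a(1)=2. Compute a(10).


Build bottom-up:
...a(8)=68, a(9)=110, a(10)=1*110+1*68=178


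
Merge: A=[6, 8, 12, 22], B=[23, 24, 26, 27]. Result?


Compare heads, take smaller each step.
Merged: [6, 8, 12, 22, 23, 24, 26, 27]


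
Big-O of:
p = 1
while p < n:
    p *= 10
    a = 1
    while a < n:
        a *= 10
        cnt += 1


Per nesting level: O(log n) * O(log n) = O((log n)^2)
Complexity: O((log n)^2)


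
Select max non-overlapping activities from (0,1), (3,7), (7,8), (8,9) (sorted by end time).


Greedy: pick earliest-ending, then skip overlaps.
Selected (4 activities): [(0, 1), (3, 7), (7, 8), (8, 9)]


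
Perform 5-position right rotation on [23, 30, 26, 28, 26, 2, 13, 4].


Right rotate by 5: [28, 26, 2, 13, 4, 23, 30, 26]


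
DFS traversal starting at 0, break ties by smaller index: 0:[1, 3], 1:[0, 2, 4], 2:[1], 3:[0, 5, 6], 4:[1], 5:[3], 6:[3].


DFS stack-based: start with [0]
Visit order: [0, 1, 2, 4, 3, 5, 6]


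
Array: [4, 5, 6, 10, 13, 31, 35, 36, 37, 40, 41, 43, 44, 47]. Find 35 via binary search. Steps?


Search for 35:
[0,13] mid=6 arr[6]=35
Total: 1 comparisons


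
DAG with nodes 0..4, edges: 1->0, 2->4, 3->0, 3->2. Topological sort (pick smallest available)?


Kahn's algorithm, process smallest node first
Order: [1, 3, 0, 2, 4]


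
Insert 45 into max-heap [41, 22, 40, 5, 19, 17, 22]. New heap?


Append 45: [41, 22, 40, 5, 19, 17, 22, 45]
Bubble up: swap idx 7(45) with idx 3(5); swap idx 3(45) with idx 1(22); swap idx 1(45) with idx 0(41)
Result: [45, 41, 40, 22, 19, 17, 22, 5]


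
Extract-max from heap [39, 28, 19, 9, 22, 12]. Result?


Max = 39
Replace root with last, heapify down
Resulting heap: [28, 22, 19, 9, 12]


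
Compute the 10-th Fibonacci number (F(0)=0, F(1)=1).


F(n)=F(n-1)+F(n-2)
...F(8)=21, F(9)=34, F(10)=55


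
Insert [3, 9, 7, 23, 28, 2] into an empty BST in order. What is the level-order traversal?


Root = 3; build tree by BST insertion.
Level-Order traversal: [3, 2, 9, 7, 23, 28]


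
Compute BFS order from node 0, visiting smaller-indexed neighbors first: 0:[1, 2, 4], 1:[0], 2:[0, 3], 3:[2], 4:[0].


BFS queue: start with [0]
Visit order: [0, 1, 2, 4, 3]


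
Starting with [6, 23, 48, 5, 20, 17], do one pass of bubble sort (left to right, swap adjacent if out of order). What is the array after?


After one pass: [6, 23, 5, 20, 17, 48]


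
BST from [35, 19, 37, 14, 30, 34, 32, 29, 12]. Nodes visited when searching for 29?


BST root = 35
Search for 29: compare at each node
Path: [35, 19, 30, 29]


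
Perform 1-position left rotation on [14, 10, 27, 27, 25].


Left rotate by 1: [10, 27, 27, 25, 14]


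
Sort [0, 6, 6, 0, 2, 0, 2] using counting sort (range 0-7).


Count array: [3, 0, 2, 0, 0, 0, 2, 0]
Reconstruct: [0, 0, 0, 2, 2, 6, 6]


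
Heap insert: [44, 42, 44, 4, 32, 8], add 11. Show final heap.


Append 11: [44, 42, 44, 4, 32, 8, 11]
Bubble up: no swaps needed
Result: [44, 42, 44, 4, 32, 8, 11]


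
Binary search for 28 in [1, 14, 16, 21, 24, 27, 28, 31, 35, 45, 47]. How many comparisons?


Search for 28:
[0,10] mid=5 arr[5]=27
[6,10] mid=8 arr[8]=35
[6,7] mid=6 arr[6]=28
Total: 3 comparisons


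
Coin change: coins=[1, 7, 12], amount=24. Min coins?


dp[0]=0; dp[i]=1+min(dp[i-c] for c in coins)
...dp[19]=2, dp[20]=3, dp[21]=3, dp[22]=4, dp[23]=5, dp[24]=2
Minimum coins for 24 = 2


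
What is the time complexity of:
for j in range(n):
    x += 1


Per nesting level: O(n) = O(n)
Complexity: O(n)


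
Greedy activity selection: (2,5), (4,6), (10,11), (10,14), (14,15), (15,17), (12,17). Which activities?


Greedy: pick earliest-ending, then skip overlaps.
Selected (4 activities): [(2, 5), (10, 11), (14, 15), (15, 17)]


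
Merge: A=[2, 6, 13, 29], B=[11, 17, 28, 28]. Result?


Compare heads, take smaller each step.
Merged: [2, 6, 11, 13, 17, 28, 28, 29]


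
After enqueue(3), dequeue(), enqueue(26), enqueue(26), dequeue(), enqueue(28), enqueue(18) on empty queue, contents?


enqueue(3) -> [3]
dequeue() returns 3 -> []
enqueue(26) -> [26]
enqueue(26) -> [26, 26]
dequeue() returns 26 -> [26]
enqueue(28) -> [26, 28]
enqueue(18) -> [26, 28, 18]
Final queue (front to back): [26, 28, 18]


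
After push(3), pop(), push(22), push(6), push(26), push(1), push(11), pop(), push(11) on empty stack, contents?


push(3) -> [3]
pop() returns 3 -> []
push(22) -> [22]
push(6) -> [22, 6]
push(26) -> [22, 6, 26]
push(1) -> [22, 6, 26, 1]
push(11) -> [22, 6, 26, 1, 11]
pop() returns 11 -> [22, 6, 26, 1]
push(11) -> [22, 6, 26, 1, 11]
Final stack (bottom to top): [22, 6, 26, 1, 11]


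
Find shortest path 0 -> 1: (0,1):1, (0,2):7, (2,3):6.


Dijkstra from 0:
Distances: {0: 0, 1: 1, 2: 7, 3: 13}
Shortest distance to 1 = 1, path = [0, 1]


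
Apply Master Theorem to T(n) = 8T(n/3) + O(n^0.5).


a=8, b=3, c=0.5. log_3(8)=1.893 > c=0.5. Case 1: O(n^log_b(a)) = O(n^1.893)
Complexity: O(n^1.893)


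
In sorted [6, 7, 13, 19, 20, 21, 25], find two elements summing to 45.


Two pointers: lo=0, hi=6
Found pair: (20, 25) summing to 45


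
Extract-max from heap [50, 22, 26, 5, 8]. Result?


Max = 50
Replace root with last, heapify down
Resulting heap: [26, 22, 8, 5]


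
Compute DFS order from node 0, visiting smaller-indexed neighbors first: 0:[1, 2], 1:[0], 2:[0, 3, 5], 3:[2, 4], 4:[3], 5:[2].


DFS stack-based: start with [0]
Visit order: [0, 1, 2, 3, 4, 5]


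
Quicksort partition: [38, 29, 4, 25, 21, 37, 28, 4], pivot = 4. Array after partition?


Elements <= 4 go left of pivot.
Result: [4, 4, 38, 25, 21, 37, 28, 29], pivot at index 1


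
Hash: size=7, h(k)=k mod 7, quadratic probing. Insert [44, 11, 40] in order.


Insertions: 44->slot 2; 11->slot 4; 40->slot 5
Table: [None, None, 44, None, 11, 40, None]


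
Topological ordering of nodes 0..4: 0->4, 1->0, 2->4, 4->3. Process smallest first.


Kahn's algorithm, process smallest node first
Order: [1, 0, 2, 4, 3]


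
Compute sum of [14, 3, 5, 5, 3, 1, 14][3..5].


Prefix sums: [0, 14, 17, 22, 27, 30, 31, 45]
Sum[3..5] = prefix[6] - prefix[3] = 31 - 22 = 9


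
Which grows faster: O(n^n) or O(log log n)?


double-logarithmic grows slower than n^n
O(log log n) is asymptotically smaller; O(n^n) grows faster


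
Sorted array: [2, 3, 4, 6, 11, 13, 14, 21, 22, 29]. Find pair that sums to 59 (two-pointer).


Two pointers: lo=0, hi=9
No pair sums to 59


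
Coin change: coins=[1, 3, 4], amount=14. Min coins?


dp[0]=0; dp[i]=1+min(dp[i-c] for c in coins)
...dp[9]=3, dp[10]=3, dp[11]=3, dp[12]=3, dp[13]=4, dp[14]=4
Minimum coins for 14 = 4


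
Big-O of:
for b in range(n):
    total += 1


Per nesting level: O(n) = O(n)
Complexity: O(n)


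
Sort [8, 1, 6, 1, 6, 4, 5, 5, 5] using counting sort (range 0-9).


Count array: [0, 2, 0, 0, 1, 3, 2, 0, 1, 0]
Reconstruct: [1, 1, 4, 5, 5, 5, 6, 6, 8]


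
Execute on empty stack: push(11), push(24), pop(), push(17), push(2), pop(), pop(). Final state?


push(11) -> [11]
push(24) -> [11, 24]
pop() returns 24 -> [11]
push(17) -> [11, 17]
push(2) -> [11, 17, 2]
pop() returns 2 -> [11, 17]
pop() returns 17 -> [11]
Final stack (bottom to top): [11]


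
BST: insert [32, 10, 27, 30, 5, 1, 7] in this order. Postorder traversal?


Root = 32; build tree by BST insertion.
Postorder traversal: [1, 7, 5, 30, 27, 10, 32]


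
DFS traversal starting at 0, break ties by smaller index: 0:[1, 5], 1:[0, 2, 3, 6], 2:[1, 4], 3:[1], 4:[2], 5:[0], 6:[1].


DFS stack-based: start with [0]
Visit order: [0, 1, 2, 4, 3, 6, 5]


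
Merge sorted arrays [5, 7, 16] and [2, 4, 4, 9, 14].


Compare heads, take smaller each step.
Merged: [2, 4, 4, 5, 7, 9, 14, 16]


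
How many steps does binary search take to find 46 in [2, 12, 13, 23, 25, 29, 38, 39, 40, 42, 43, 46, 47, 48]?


Search for 46:
[0,13] mid=6 arr[6]=38
[7,13] mid=10 arr[10]=43
[11,13] mid=12 arr[12]=47
[11,11] mid=11 arr[11]=46
Total: 4 comparisons


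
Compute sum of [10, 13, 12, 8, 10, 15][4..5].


Prefix sums: [0, 10, 23, 35, 43, 53, 68]
Sum[4..5] = prefix[6] - prefix[4] = 68 - 43 = 25


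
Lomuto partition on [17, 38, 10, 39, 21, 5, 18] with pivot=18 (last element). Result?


Elements <= 18 go left of pivot.
Result: [17, 10, 5, 18, 21, 38, 39], pivot at index 3


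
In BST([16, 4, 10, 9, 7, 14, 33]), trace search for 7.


BST root = 16
Search for 7: compare at each node
Path: [16, 4, 10, 9, 7]


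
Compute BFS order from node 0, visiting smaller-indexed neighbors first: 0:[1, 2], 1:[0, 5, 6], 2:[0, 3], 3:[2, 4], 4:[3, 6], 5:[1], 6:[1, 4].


BFS queue: start with [0]
Visit order: [0, 1, 2, 5, 6, 3, 4]


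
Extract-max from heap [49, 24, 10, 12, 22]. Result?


Max = 49
Replace root with last, heapify down
Resulting heap: [24, 22, 10, 12]


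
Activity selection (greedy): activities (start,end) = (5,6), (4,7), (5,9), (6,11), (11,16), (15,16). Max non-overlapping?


Greedy: pick earliest-ending, then skip overlaps.
Selected (3 activities): [(5, 6), (6, 11), (11, 16)]


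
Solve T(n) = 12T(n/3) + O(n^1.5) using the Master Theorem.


a=12, b=3, c=1.5. log_3(12)=2.262 > c=1.5. Case 1: O(n^log_b(a)) = O(n^2.262)
Complexity: O(n^2.262)


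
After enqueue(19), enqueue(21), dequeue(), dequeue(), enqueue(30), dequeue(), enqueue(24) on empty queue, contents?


enqueue(19) -> [19]
enqueue(21) -> [19, 21]
dequeue() returns 19 -> [21]
dequeue() returns 21 -> []
enqueue(30) -> [30]
dequeue() returns 30 -> []
enqueue(24) -> [24]
Final queue (front to back): [24]


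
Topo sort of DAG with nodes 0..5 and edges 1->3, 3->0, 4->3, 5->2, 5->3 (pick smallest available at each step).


Kahn's algorithm, process smallest node first
Order: [1, 4, 5, 2, 3, 0]


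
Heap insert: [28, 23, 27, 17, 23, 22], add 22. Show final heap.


Append 22: [28, 23, 27, 17, 23, 22, 22]
Bubble up: no swaps needed
Result: [28, 23, 27, 17, 23, 22, 22]


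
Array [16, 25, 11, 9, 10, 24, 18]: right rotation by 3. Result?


Right rotate by 3: [10, 24, 18, 16, 25, 11, 9]


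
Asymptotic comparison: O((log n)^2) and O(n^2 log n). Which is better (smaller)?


polylogarithmic grows slower than n^2 log n
O((log n)^2) is asymptotically smaller; O(n^2 log n) grows faster


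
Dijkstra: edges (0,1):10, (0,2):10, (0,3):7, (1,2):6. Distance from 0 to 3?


Dijkstra from 0:
Distances: {0: 0, 1: 10, 2: 10, 3: 7}
Shortest distance to 3 = 7, path = [0, 3]


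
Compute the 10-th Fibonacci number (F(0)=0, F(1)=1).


F(n)=F(n-1)+F(n-2)
...F(8)=21, F(9)=34, F(10)=55


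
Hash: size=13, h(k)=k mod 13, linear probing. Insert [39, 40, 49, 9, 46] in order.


Insertions: 39->slot 0; 40->slot 1; 49->slot 10; 9->slot 9; 46->slot 7
Table: [39, 40, None, None, None, None, None, 46, None, 9, 49, None, None]


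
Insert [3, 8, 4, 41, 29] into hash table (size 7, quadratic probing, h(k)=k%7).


Insertions: 3->slot 3; 8->slot 1; 4->slot 4; 41->slot 6; 29->slot 2
Table: [None, 8, 29, 3, 4, None, 41]


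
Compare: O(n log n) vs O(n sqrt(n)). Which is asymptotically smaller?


linearithmic grows slower than n^1.5
O(n log n) is asymptotically smaller; O(n sqrt(n)) grows faster


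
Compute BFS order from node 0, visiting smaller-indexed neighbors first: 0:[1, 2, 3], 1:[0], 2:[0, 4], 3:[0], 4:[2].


BFS queue: start with [0]
Visit order: [0, 1, 2, 3, 4]


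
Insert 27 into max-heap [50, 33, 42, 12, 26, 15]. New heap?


Append 27: [50, 33, 42, 12, 26, 15, 27]
Bubble up: no swaps needed
Result: [50, 33, 42, 12, 26, 15, 27]


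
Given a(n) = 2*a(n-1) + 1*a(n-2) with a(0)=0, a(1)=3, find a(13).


Build bottom-up:
...a(11)=17223, a(12)=41580, a(13)=2*41580+1*17223=100383


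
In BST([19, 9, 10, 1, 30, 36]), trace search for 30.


BST root = 19
Search for 30: compare at each node
Path: [19, 30]


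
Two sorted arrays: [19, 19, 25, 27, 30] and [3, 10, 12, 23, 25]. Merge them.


Compare heads, take smaller each step.
Merged: [3, 10, 12, 19, 19, 23, 25, 25, 27, 30]


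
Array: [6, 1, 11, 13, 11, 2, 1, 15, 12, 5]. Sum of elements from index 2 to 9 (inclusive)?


Prefix sums: [0, 6, 7, 18, 31, 42, 44, 45, 60, 72, 77]
Sum[2..9] = prefix[10] - prefix[2] = 77 - 7 = 70


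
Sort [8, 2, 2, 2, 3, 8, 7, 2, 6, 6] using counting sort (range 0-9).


Count array: [0, 0, 4, 1, 0, 0, 2, 1, 2, 0]
Reconstruct: [2, 2, 2, 2, 3, 6, 6, 7, 8, 8]


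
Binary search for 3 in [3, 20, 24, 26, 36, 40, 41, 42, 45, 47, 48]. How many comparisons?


Search for 3:
[0,10] mid=5 arr[5]=40
[0,4] mid=2 arr[2]=24
[0,1] mid=0 arr[0]=3
Total: 3 comparisons


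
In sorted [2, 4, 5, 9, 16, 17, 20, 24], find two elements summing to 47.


Two pointers: lo=0, hi=7
No pair sums to 47


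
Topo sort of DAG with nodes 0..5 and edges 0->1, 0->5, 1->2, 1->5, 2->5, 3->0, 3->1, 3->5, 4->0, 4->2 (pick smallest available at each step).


Kahn's algorithm, process smallest node first
Order: [3, 4, 0, 1, 2, 5]


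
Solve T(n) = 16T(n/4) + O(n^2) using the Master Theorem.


a=16, b=4, c=2. log_4(16)=2 = c=2. Case 2: O(n^c log n) = O(n^2 log n)
Complexity: O(n^2 log n)


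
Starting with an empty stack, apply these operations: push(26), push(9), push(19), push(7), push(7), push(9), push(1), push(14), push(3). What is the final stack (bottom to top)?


push(26) -> [26]
push(9) -> [26, 9]
push(19) -> [26, 9, 19]
push(7) -> [26, 9, 19, 7]
push(7) -> [26, 9, 19, 7, 7]
push(9) -> [26, 9, 19, 7, 7, 9]
push(1) -> [26, 9, 19, 7, 7, 9, 1]
push(14) -> [26, 9, 19, 7, 7, 9, 1, 14]
push(3) -> [26, 9, 19, 7, 7, 9, 1, 14, 3]
Final stack (bottom to top): [26, 9, 19, 7, 7, 9, 1, 14, 3]


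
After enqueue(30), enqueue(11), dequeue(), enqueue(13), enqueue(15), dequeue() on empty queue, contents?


enqueue(30) -> [30]
enqueue(11) -> [30, 11]
dequeue() returns 30 -> [11]
enqueue(13) -> [11, 13]
enqueue(15) -> [11, 13, 15]
dequeue() returns 11 -> [13, 15]
Final queue (front to back): [13, 15]


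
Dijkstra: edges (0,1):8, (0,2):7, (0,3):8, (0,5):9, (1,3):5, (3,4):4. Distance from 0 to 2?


Dijkstra from 0:
Distances: {0: 0, 1: 8, 2: 7, 3: 8, 4: 12, 5: 9}
Shortest distance to 2 = 7, path = [0, 2]


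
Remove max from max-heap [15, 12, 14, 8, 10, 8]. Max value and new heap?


Max = 15
Replace root with last, heapify down
Resulting heap: [14, 12, 8, 8, 10]


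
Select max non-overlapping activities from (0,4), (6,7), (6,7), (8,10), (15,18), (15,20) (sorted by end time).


Greedy: pick earliest-ending, then skip overlaps.
Selected (4 activities): [(0, 4), (6, 7), (8, 10), (15, 18)]


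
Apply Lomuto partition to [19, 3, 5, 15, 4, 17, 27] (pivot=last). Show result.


Elements <= 27 go left of pivot.
Result: [19, 3, 5, 15, 4, 17, 27], pivot at index 6


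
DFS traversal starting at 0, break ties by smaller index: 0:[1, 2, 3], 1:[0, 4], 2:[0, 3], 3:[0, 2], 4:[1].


DFS stack-based: start with [0]
Visit order: [0, 1, 4, 2, 3]


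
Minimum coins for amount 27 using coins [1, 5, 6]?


dp[0]=0; dp[i]=1+min(dp[i-c] for c in coins)
...dp[22]=4, dp[23]=4, dp[24]=4, dp[25]=5, dp[26]=5, dp[27]=5
Minimum coins for 27 = 5


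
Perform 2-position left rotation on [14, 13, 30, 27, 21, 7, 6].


Left rotate by 2: [30, 27, 21, 7, 6, 14, 13]


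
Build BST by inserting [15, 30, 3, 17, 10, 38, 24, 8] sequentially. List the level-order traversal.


Root = 15; build tree by BST insertion.
Level-Order traversal: [15, 3, 30, 10, 17, 38, 8, 24]


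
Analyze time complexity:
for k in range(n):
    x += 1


Per nesting level: O(n) = O(n)
Complexity: O(n)


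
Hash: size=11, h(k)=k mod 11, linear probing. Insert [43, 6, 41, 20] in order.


Insertions: 43->slot 10; 6->slot 6; 41->slot 8; 20->slot 9
Table: [None, None, None, None, None, None, 6, None, 41, 20, 43]


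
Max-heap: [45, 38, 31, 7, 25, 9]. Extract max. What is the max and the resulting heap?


Max = 45
Replace root with last, heapify down
Resulting heap: [38, 25, 31, 7, 9]


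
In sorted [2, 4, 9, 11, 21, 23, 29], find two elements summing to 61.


Two pointers: lo=0, hi=6
No pair sums to 61


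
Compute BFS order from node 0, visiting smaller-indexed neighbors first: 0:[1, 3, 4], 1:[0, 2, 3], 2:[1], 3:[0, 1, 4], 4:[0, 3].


BFS queue: start with [0]
Visit order: [0, 1, 3, 4, 2]


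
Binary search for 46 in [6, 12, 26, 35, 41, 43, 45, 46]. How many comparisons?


Search for 46:
[0,7] mid=3 arr[3]=35
[4,7] mid=5 arr[5]=43
[6,7] mid=6 arr[6]=45
[7,7] mid=7 arr[7]=46
Total: 4 comparisons


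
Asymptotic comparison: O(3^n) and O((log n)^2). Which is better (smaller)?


polylogarithmic grows slower than exponential (base 3)
O((log n)^2) is asymptotically smaller; O(3^n) grows faster


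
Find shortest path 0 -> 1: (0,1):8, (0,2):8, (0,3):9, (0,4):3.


Dijkstra from 0:
Distances: {0: 0, 1: 8, 2: 8, 3: 9, 4: 3}
Shortest distance to 1 = 8, path = [0, 1]


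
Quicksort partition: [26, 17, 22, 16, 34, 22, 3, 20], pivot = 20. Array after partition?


Elements <= 20 go left of pivot.
Result: [17, 16, 3, 20, 34, 22, 22, 26], pivot at index 3


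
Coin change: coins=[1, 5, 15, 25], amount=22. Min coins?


dp[0]=0; dp[i]=1+min(dp[i-c] for c in coins)
...dp[17]=3, dp[18]=4, dp[19]=5, dp[20]=2, dp[21]=3, dp[22]=4
Minimum coins for 22 = 4


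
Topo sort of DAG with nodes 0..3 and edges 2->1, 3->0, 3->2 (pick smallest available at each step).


Kahn's algorithm, process smallest node first
Order: [3, 0, 2, 1]


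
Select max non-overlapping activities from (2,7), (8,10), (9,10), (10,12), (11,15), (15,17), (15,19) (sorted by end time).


Greedy: pick earliest-ending, then skip overlaps.
Selected (4 activities): [(2, 7), (8, 10), (10, 12), (15, 17)]


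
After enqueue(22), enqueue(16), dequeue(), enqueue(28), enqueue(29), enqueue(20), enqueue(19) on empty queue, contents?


enqueue(22) -> [22]
enqueue(16) -> [22, 16]
dequeue() returns 22 -> [16]
enqueue(28) -> [16, 28]
enqueue(29) -> [16, 28, 29]
enqueue(20) -> [16, 28, 29, 20]
enqueue(19) -> [16, 28, 29, 20, 19]
Final queue (front to back): [16, 28, 29, 20, 19]


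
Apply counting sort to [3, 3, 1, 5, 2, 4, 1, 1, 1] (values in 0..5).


Count array: [0, 4, 1, 2, 1, 1]
Reconstruct: [1, 1, 1, 1, 2, 3, 3, 4, 5]


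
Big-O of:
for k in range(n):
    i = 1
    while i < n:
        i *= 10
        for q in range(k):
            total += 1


Per nesting level: O(n) * O(log n) * O(n) [triangular over k] = O(n^2 log n)
Complexity: O(n^2 log n)


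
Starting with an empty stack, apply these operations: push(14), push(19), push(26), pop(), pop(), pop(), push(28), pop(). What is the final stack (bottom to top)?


push(14) -> [14]
push(19) -> [14, 19]
push(26) -> [14, 19, 26]
pop() returns 26 -> [14, 19]
pop() returns 19 -> [14]
pop() returns 14 -> []
push(28) -> [28]
pop() returns 28 -> []
Final stack (bottom to top): []


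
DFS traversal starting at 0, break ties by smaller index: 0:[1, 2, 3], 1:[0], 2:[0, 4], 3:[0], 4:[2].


DFS stack-based: start with [0]
Visit order: [0, 1, 2, 4, 3]


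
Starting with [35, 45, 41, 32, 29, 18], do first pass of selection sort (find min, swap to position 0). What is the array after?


After one pass: [18, 45, 41, 32, 29, 35]


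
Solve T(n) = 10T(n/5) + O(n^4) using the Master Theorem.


a=10, b=5, c=4. log_5(10)=1.431 < c=4. Case 3: O(n^c) = O(n^4)
Complexity: O(n^4)


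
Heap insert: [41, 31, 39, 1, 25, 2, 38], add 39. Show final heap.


Append 39: [41, 31, 39, 1, 25, 2, 38, 39]
Bubble up: swap idx 7(39) with idx 3(1); swap idx 3(39) with idx 1(31)
Result: [41, 39, 39, 31, 25, 2, 38, 1]


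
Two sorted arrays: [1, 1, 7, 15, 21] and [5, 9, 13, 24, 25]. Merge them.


Compare heads, take smaller each step.
Merged: [1, 1, 5, 7, 9, 13, 15, 21, 24, 25]


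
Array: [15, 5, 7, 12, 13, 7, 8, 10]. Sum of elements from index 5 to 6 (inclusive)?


Prefix sums: [0, 15, 20, 27, 39, 52, 59, 67, 77]
Sum[5..6] = prefix[7] - prefix[5] = 67 - 52 = 15


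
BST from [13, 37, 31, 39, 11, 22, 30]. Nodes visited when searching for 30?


BST root = 13
Search for 30: compare at each node
Path: [13, 37, 31, 22, 30]


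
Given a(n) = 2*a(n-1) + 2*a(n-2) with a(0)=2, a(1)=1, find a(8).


Build bottom-up:
...a(6)=296, a(7)=808, a(8)=2*808+2*296=2208


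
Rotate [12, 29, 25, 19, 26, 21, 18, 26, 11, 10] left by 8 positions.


Left rotate by 8: [11, 10, 12, 29, 25, 19, 26, 21, 18, 26]


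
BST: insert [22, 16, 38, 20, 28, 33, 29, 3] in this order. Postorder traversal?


Root = 22; build tree by BST insertion.
Postorder traversal: [3, 20, 16, 29, 33, 28, 38, 22]


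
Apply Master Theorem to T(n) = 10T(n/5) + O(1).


a=10, b=5, c=0. log_5(10)=1.431 > c=0. Case 1: O(n^log_b(a)) = O(n^1.431)
Complexity: O(n^1.431)


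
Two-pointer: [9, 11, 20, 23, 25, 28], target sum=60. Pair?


Two pointers: lo=0, hi=5
No pair sums to 60


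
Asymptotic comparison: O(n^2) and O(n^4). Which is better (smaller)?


quadratic grows slower than quartic
O(n^2) is asymptotically smaller; O(n^4) grows faster


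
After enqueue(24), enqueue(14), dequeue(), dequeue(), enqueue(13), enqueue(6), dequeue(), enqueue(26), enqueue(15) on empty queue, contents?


enqueue(24) -> [24]
enqueue(14) -> [24, 14]
dequeue() returns 24 -> [14]
dequeue() returns 14 -> []
enqueue(13) -> [13]
enqueue(6) -> [13, 6]
dequeue() returns 13 -> [6]
enqueue(26) -> [6, 26]
enqueue(15) -> [6, 26, 15]
Final queue (front to back): [6, 26, 15]


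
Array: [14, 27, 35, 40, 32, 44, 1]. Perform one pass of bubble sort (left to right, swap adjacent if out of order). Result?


After one pass: [14, 27, 35, 32, 40, 1, 44]
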